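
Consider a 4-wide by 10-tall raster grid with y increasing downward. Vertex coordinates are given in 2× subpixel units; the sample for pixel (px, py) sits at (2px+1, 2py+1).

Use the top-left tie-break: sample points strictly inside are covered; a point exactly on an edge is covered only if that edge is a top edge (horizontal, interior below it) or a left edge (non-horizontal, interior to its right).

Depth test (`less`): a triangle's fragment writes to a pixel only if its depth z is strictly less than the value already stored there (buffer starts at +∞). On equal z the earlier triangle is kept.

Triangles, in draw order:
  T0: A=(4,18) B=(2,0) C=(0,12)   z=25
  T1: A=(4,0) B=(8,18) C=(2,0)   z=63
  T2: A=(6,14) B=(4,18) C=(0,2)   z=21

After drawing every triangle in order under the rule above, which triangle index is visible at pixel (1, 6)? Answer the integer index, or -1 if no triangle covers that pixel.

T0:
  2·area = 60  (B↔C swapped to make it positive)
  edge (4, 18)→(0, 12): d=(-4,-6) top-left  bias=+0
  edge (0, 12)→(2, 0): d=(2,-12) top-left  bias=+0
  edge (2, 0)→(4, 18): d=(2,18) right/bottom  bias=-1
    (0,3)@(1, 7): e=[26,2,32] → X
    (1,3)@(3, 7): e=[38,26,-4] → .
    (0,4)@(1, 9): e=[18,6,36] → X
    (1,4)@(3, 9): e=[30,30,0] → .  [on edge]
    (0,5)@(1, 11): e=[10,10,40] → X
    (1,5)@(3, 11): e=[22,34,4] → X
    (2,5)@(5, 11): e=[34,58,-32] → .
    (0,6)@(1, 13): e=[2,14,44] → X
    (2,6)@(5, 13): e=[26,62,-28] → .
    (0,7)@(1, 15): e=[-6,18,48] → .
    (1,7)@(3, 15): e=[6,42,12] → X
    (2,7)@(5, 15): e=[18,66,-24] → .
  covered (7 px):
    . . . .
    . . . .
    . . . .
    X . . .
    X . . .
    X X . .
    X X . .
    . X . .
    . . . .
    . . . .
T1:
  2·area = 36
  edge (4, 0)→(8, 18): d=(4,18) right/bottom  bias=-1
  edge (8, 18)→(2, 0): d=(-6,-18) top-left  bias=+0
  edge (2, 0)→(4, 0): d=(2,0) top-left  bias=+0
    (1,0)@(3, 1): e=[22,12,2] → X
    (2,0)@(5, 1): e=[-14,48,2] → .
    (1,1)@(3, 3): e=[30,0,6] → X  [on edge]
    (2,1)@(5, 3): e=[-6,36,6] → .
    (1,2)@(3, 5): e=[38,-12,10] → .
    (2,2)@(5, 5): e=[2,24,10] → X
    (3,2)@(7, 5): e=[-34,60,10] → .
    (2,3)@(5, 7): e=[10,12,14] → X
    (3,3)@(7, 7): e=[-26,48,14] → .
    (2,4)@(5, 9): e=[18,0,18] → X  [on edge]
    (3,4)@(7, 9): e=[-18,36,18] → .
    (2,5)@(5, 11): e=[26,-12,22] → .
    (3,7)@(7, 15): e=[6,0,30] → X  [on edge]
  covered (6 px):
    . X . .
    . X . .
    . . X .
    . . X .
    . . X .
    . . . .
    . . . .
    . . . X
    . . . .
    . . . .
T2:
  2·area = 48
  edge (6, 14)→(4, 18): d=(-2,4) right/bottom  bias=-1
  edge (4, 18)→(0, 2): d=(-4,-16) top-left  bias=+0
  edge (0, 2)→(6, 14): d=(6,12) right/bottom  bias=-1
    (0,2)@(1, 5): e=[38,4,6] → X
    (1,2)@(3, 5): e=[30,36,-18] → .
    (0,3)@(1, 7): e=[34,-4,18] → .
    (1,4)@(3, 9): e=[22,20,6] → X
    (2,4)@(5, 9): e=[14,52,-18] → .
    (1,5)@(3, 11): e=[18,12,18] → X
    (2,5)@(5, 11): e=[10,44,-6] → .
    (1,6)@(3, 13): e=[14,4,30] → X
    (2,6)@(5, 13): e=[6,36,6] → X
    (3,6)@(7, 13): e=[-2,68,-18] → .
    (1,7)@(3, 15): e=[10,-4,42] → .
    (2,7)@(5, 15): e=[2,28,18] → X
  covered (6 px):
    . . . .
    . . . .
    X . . .
    . . . .
    . X . .
    . X . .
    . X X .
    . . X .
    . . . .
    . . . .

Z-buffer (winner per pixel, '.' = empty):
  . 1 . .
  . 1 . .
  2 . 1 .
  0 . 1 .
  0 2 1 .
  0 2 . .
  0 2 2 .
  . 0 2 1
  . . . .
  . . . .

Answer: 2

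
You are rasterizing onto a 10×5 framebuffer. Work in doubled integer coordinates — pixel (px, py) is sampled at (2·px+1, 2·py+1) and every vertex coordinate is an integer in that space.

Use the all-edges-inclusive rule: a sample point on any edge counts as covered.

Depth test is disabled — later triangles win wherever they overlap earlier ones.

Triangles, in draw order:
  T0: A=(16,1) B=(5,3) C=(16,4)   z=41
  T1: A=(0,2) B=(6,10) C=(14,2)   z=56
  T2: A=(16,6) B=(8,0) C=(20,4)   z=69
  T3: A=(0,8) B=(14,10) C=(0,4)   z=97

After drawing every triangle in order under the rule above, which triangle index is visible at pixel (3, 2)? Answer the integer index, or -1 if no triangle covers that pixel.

T0:
  2·area = 33  (B↔C swapped to make it positive)
  edge (16, 1)→(16, 4): d=(0,3) inclusive
  edge (16, 4)→(5, 3): d=(-11,-1) inclusive
  edge (5, 3)→(16, 1): d=(11,-2) inclusive
    (2,1)@(5, 3): e=[33,0,0] → X  [on edge]
    (3,1)@(7, 3): e=[27,2,4] → X
    (4,1)@(9, 3): e=[21,4,8] → X
    (5,1)@(11, 3): e=[15,6,12] → X
    (6,1)@(13, 3): e=[9,8,16] → X
    (7,1)@(15, 3): e=[3,10,20] → X
    (8,1)@(17, 3): e=[-3,12,24] → .
    (2,2)@(5, 5): e=[33,-22,22] → .
    (3,2)@(7, 5): e=[27,-20,26] → .
    (4,2)@(9, 5): e=[21,-18,30] → .
    (5,2)@(11, 5): e=[15,-16,34] → .
    (6,2)@(13, 5): e=[9,-14,38] → .
  covered (6 px):
    . . . . . . . . . .
    . . X X X X X X . .
    . . . . . . . . . .
    . . . . . . . . . .
    . . . . . . . . . .
T1:
  2·area = 112  (B↔C swapped to make it positive)
  edge (0, 2)→(14, 2): d=(14,0) inclusive
  edge (14, 2)→(6, 10): d=(-8,8) inclusive
  edge (6, 10)→(0, 2): d=(-6,-8) inclusive
    (7,0)@(15, 1): e=[-14,0,126] → .  [on edge]
    (0,1)@(1, 3): e=[14,96,2] → X
    (1,1)@(3, 3): e=[14,80,18] → X
    (2,1)@(5, 3): e=[14,64,34] → X
    (3,1)@(7, 3): e=[14,48,50] → X
    (4,1)@(9, 3): e=[14,32,66] → X
    (5,1)@(11, 3): e=[14,16,82] → X
    (6,1)@(13, 3): e=[14,0,98] → X  [on edge]
    (7,1)@(15, 3): e=[14,-16,114] → .
    (0,2)@(1, 5): e=[42,80,-10] → .
    (1,2)@(3, 5): e=[42,64,6] → X
    (5,2)@(11, 5): e=[42,0,70] → X  [on edge]
    (4,3)@(9, 7): e=[70,0,42] → X  [on edge]
    (3,4)@(7, 9): e=[98,0,14] → X  [on edge]
  covered (16 px):
    . . . . . . . . . .
    X X X X X X X . . .
    . X X X X X . . . .
    . . X X X . . . . .
    . . . X . . . . . .
T2:
  2·area = 40
  edge (16, 6)→(8, 0): d=(-8,-6) inclusive
  edge (8, 0)→(20, 4): d=(12,4) inclusive
  edge (20, 4)→(16, 6): d=(-4,2) inclusive
    (5,0)@(11, 1): e=[10,0,30] → X  [on edge]
    (6,0)@(13, 1): e=[22,-8,26] → .
    (5,1)@(11, 3): e=[-6,24,22] → .
    (6,1)@(13, 3): e=[6,16,18] → X
    (7,1)@(15, 3): e=[18,8,14] → X
    (8,1)@(17, 3): e=[30,0,10] → X  [on edge]
    (9,1)@(19, 3): e=[42,-8,6] → .
    (6,2)@(13, 5): e=[-10,40,10] → .
    (7,2)@(15, 5): e=[2,32,6] → X
    (9,2)@(19, 5): e=[26,16,-2] → .
    (7,3)@(15, 7): e=[-14,56,-2] → .
    (8,3)@(17, 7): e=[-2,48,-6] → .
  covered (6 px):
    . . . . . X . . . .
    . . . . . . X X X .
    . . . . . . . X X .
    . . . . . . . . . .
    . . . . . . . . . .
T3:
  2·area = 56  (B↔C swapped to make it positive)
  edge (0, 8)→(0, 4): d=(0,-4) inclusive
  edge (0, 4)→(14, 10): d=(14,6) inclusive
  edge (14, 10)→(0, 8): d=(-14,-2) inclusive
    (0,2)@(1, 5): e=[4,8,44] → X
    (1,2)@(3, 5): e=[12,-4,48] → .
    (0,3)@(1, 7): e=[4,36,16] → X
    (1,3)@(3, 7): e=[12,24,20] → X
    (2,3)@(5, 7): e=[20,12,24] → X
    (3,3)@(7, 7): e=[28,0,28] → X  [on edge]
    (4,3)@(9, 7): e=[36,-12,32] → .
    (0,4)@(1, 9): e=[4,64,-12] → .
    (1,4)@(3, 9): e=[12,52,-8] → .
    (2,4)@(5, 9): e=[20,40,-4] → .
    (3,4)@(7, 9): e=[28,28,0] → X  [on edge]
    (4,4)@(9, 9): e=[36,16,4] → X
  covered (8 px):
    . . . . . . . . . .
    . . . . . . . . . .
    X . . . . . . . . .
    X X X X . . . . . .
    . . . X X X . . . .

Z-buffer (winner per pixel, '.' = empty):
  . . . . . 2 . . . .
  1 1 1 1 1 1 2 2 2 .
  3 1 1 1 1 1 . 2 2 .
  3 3 3 3 1 . . . . .
  . . . 3 3 3 . . . .

Result: 1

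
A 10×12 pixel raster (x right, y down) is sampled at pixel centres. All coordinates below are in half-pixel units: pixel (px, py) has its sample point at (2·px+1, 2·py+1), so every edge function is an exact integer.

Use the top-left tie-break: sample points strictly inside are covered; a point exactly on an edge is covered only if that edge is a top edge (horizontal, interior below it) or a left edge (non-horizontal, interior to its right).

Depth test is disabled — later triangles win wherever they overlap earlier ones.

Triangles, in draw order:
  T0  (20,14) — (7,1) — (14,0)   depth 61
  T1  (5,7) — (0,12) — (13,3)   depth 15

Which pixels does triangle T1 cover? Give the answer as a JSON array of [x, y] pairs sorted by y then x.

T0:
  2·area = 104
  edge (20, 14)→(7, 1): d=(-13,-13) top-left  bias=+0
  edge (7, 1)→(14, 0): d=(7,-1) top-left  bias=+0
  edge (14, 0)→(20, 14): d=(6,14) right/bottom  bias=-1
    (3,0)@(7, 1): e=[0,0,104] → █  [on edge]
    (4,0)@(9, 1): e=[26,2,76] → █
    (5,0)@(11, 1): e=[52,4,48] → █
    (6,0)@(13, 1): e=[78,6,20] → █
    (7,0)@(15, 1): e=[104,8,-8] → ·
    (3,1)@(7, 3): e=[-26,14,116] → ·
    (4,1)@(9, 3): e=[0,16,88] → █  [on edge]
    (7,1)@(15, 3): e=[78,22,4] → █
    (8,1)@(17, 3): e=[104,24,-24] → ·
    (4,2)@(9, 5): e=[-26,30,100] → ·
    (5,2)@(11, 5): e=[0,32,72] → █  [on edge]
    (8,2)@(17, 5): e=[78,38,-12] → ·
    (6,3)@(13, 7): e=[0,48,56] → █  [on edge]
    (8,3)@(17, 7): e=[52,52,0] → ·  [on edge]
    (7,4)@(15, 9): e=[0,64,40] → █  [on edge]
    (8,5)@(17, 11): e=[0,80,24] → █  [on edge]
    (9,6)@(19, 13): e=[0,96,8] → █  [on edge]
  covered (17 px):
    · · · █ █ █ █ · · ·
    · · · · █ █ █ █ · ·
    · · · · · █ █ █ · ·
    · · · · · · █ █ · ·
    · · · · · · · █ █ ·
    · · · · · · · · █ ·
    · · · · · · · · · █
    · · · · · · · · · ·
    · · · · · · · · · ·
    · · · · · · · · · ·
    · · · · · · · · · ·
    · · · · · · · · · ·
T1:
  2·area = 20  (B↔C swapped to make it positive)
  edge (5, 7)→(13, 3): d=(8,-4) top-left  bias=+0
  edge (13, 3)→(0, 12): d=(-13,9) right/bottom  bias=-1
  edge (0, 12)→(5, 7): d=(5,-5) top-left  bias=+0
    (5,0)@(11, 1): e=[-24,44,0] → ·  [on edge]
    (8,0)@(17, 1): e=[0,-10,30] → ·  [on edge]
    (4,1)@(9, 3): e=[-16,36,0] → ·  [on edge]
    (6,1)@(13, 3): e=[0,0,20] → ·  [on edge]
    (3,2)@(7, 5): e=[-8,28,0] → ·  [on edge]
    (4,2)@(9, 5): e=[0,10,10] → █  [on edge]
    (5,2)@(11, 5): e=[8,-8,20] → ·
    (2,3)@(5, 7): e=[0,20,0] → █  [on edge]
    (3,3)@(7, 7): e=[8,2,10] → █
    (4,3)@(9, 7): e=[16,-16,20] → ·
    (0,4)@(1, 9): e=[0,30,-10] → ·  [on edge]
    (1,4)@(3, 9): e=[8,12,0] → █  [on edge]
    (0,5)@(1, 11): e=[16,4,0] → █  [on edge]
  covered (5 px):
    · · · · · · · · · ·
    · · · · · · · · · ·
    · · · · █ · · · · ·
    · · █ █ · · · · · ·
    · █ · · · · · · · ·
    █ · · · · · · · · ·
    · · · · · · · · · ·
    · · · · · · · · · ·
    · · · · · · · · · ·
    · · · · · · · · · ·
    · · · · · · · · · ·
    · · · · · · · · · ·

Result: [[4,2],[2,3],[3,3],[1,4],[0,5]]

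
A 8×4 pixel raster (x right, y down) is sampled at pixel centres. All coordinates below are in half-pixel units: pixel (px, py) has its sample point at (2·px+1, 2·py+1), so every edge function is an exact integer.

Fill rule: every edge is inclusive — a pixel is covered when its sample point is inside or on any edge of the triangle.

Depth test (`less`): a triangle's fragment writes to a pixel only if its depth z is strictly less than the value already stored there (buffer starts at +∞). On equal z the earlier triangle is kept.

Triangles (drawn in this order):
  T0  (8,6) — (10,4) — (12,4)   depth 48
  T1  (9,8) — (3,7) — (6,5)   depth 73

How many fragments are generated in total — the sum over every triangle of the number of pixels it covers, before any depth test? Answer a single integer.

T0:
  2·area = 4
  edge (8, 6)→(10, 4): d=(2,-2) inclusive
  edge (10, 4)→(12, 4): d=(2,0) inclusive
  edge (12, 4)→(8, 6): d=(-4,2) inclusive
    (6,0)@(13, 1): e=[0,-6,10] → .  [on edge]
    (5,1)@(11, 3): e=[0,-2,6] → .  [on edge]
    (4,2)@(9, 5): e=[0,2,2] → X  [on edge]
    (5,2)@(11, 5): e=[4,2,-2] → .
    (3,3)@(7, 7): e=[0,6,-2] → .  [on edge]
    (4,3)@(9, 7): e=[4,6,-6] → .
  covered (1 px):
    . . . . . . . .
    . . . . . . . .
    . . . . X . . .
    . . . . . . . .
T1:
  2·area = 15
  edge (9, 8)→(3, 7): d=(-6,-1) inclusive
  edge (3, 7)→(6, 5): d=(3,-2) inclusive
  edge (6, 5)→(9, 8): d=(3,3) inclusive
    (4,1)@(9, 3): e=[30,0,-15] → .  [on edge]
    (1,3)@(3, 7): e=[0,0,15] → X  [on edge]
    (2,3)@(5, 7): e=[2,4,9] → X
    (3,3)@(7, 7): e=[4,8,3] → X
    (4,3)@(9, 7): e=[6,12,-3] → .
  covered (3 px):
    . . . . . . . .
    . . . . . . . .
    . . . . . . . .
    . X X X . . . .

Result: 4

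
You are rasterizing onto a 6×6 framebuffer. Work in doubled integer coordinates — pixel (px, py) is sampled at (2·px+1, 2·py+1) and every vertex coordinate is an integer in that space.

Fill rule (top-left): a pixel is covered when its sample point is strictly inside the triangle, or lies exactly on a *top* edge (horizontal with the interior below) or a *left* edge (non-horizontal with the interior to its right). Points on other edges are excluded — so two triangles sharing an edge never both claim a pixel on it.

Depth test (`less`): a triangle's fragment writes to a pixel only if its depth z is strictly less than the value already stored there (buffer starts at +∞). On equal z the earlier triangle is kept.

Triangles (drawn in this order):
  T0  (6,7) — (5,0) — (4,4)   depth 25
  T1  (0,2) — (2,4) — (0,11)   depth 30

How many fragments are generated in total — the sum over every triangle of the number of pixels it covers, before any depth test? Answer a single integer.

T0:
  2·area = 11  (B↔C swapped to make it positive)
  edge (6, 7)→(4, 4): d=(-2,-3) top-left  bias=+0
  edge (4, 4)→(5, 0): d=(1,-4) top-left  bias=+0
  edge (5, 0)→(6, 7): d=(1,7) right/bottom  bias=-1
    (2,0)@(5, 1): e=[9,1,1] → X
    (3,0)@(7, 1): e=[15,9,-13] → .
    (2,1)@(5, 3): e=[5,3,3] → X
    (3,1)@(7, 3): e=[11,11,-11] → .
    (2,2)@(5, 5): e=[1,5,5] → X
    (3,2)@(7, 5): e=[7,13,-9] → .
    (2,3)@(5, 7): e=[-3,7,7] → .
  covered (3 px):
    . . X . . .
    . . X . . .
    . . X . . .
    . . . . . .
    . . . . . .
    . . . . . .
T1:
  2·area = 18
  edge (0, 2)→(2, 4): d=(2,2) right/bottom  bias=-1
  edge (2, 4)→(0, 11): d=(-2,7) right/bottom  bias=-1
  edge (0, 11)→(0, 2): d=(0,-9) top-left  bias=+0
    (0,1)@(1, 3): e=[0,9,9] → .  [on edge]
    (0,2)@(1, 5): e=[4,5,9] → X
    (1,2)@(3, 5): e=[0,-9,27] → .  [on edge]
    (0,3)@(1, 7): e=[8,1,9] → X
    (1,3)@(3, 7): e=[4,-13,27] → .
    (2,3)@(5, 7): e=[0,-27,45] → .  [on edge]
    (0,4)@(1, 9): e=[12,-3,9] → .
    (3,4)@(7, 9): e=[0,-45,63] → .  [on edge]
    (4,5)@(9, 11): e=[0,-63,81] → .  [on edge]
  covered (2 px):
    . . . . . .
    . . . . . .
    X . . . . .
    X . . . . .
    . . . . . .
    . . . . . .

Final: 5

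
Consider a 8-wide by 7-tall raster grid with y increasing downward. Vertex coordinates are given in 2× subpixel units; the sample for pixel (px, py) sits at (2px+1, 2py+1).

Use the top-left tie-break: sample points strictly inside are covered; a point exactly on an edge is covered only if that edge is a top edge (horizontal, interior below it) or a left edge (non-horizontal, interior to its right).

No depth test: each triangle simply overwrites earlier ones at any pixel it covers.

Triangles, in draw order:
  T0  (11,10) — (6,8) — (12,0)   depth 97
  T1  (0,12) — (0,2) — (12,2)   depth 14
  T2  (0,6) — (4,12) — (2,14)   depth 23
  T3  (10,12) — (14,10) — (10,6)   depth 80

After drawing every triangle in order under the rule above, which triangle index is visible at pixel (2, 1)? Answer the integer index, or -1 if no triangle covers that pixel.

T0:
  2·area = 52
  edge (11, 10)→(6, 8): d=(-5,-2) top-left  bias=+0
  edge (6, 8)→(12, 0): d=(6,-8) top-left  bias=+0
  edge (12, 0)→(11, 10): d=(-1,10) right/bottom  bias=-1
    (5,1)@(11, 3): e=[35,10,7] → █
    (6,1)@(13, 3): e=[39,26,-13] → ·
    (4,2)@(9, 5): e=[21,6,25] → █
    (6,2)@(13, 5): e=[29,38,-15] → ·
    (3,3)@(7, 7): e=[7,2,43] → █
    (6,3)@(13, 7): e=[19,50,-17] → ·
    (3,4)@(7, 9): e=[-3,14,41] → ·
    (4,4)@(9, 9): e=[1,30,21] → █
    (6,4)@(13, 9): e=[9,62,-19] → ·
    (4,5)@(9, 11): e=[-9,42,19] → ·
    (5,5)@(11, 11): e=[-5,58,-1] → ·
  covered (8 px):
    · · · · · · · ·
    · · · · · █ · ·
    · · · · █ █ · ·
    · · · █ █ █ · ·
    · · · · █ █ · ·
    · · · · · · · ·
    · · · · · · · ·
T1:
  2·area = 120
  edge (0, 12)→(0, 2): d=(0,-10) top-left  bias=+0
  edge (0, 2)→(12, 2): d=(12,0) top-left  bias=+0
  edge (12, 2)→(0, 12): d=(-12,10) right/bottom  bias=-1
    (0,1)@(1, 3): e=[10,12,98] → █
    (1,1)@(3, 3): e=[30,12,78] → █
    (2,1)@(5, 3): e=[50,12,58] → █
    (3,1)@(7, 3): e=[70,12,38] → █
    (4,1)@(9, 3): e=[90,12,18] → █
    (5,1)@(11, 3): e=[110,12,-2] → ·
    (0,2)@(1, 5): e=[10,36,74] → █
    (4,2)@(9, 5): e=[90,36,-6] → ·
    (0,3)@(1, 7): e=[10,60,50] → █
    (3,3)@(7, 7): e=[70,60,-10] → ·
    (0,4)@(1, 9): e=[10,84,26] → █
    (2,4)@(5, 9): e=[50,84,-14] → ·
  covered (15 px):
    · · · · · · · ·
    █ █ █ █ █ · · ·
    █ █ █ █ · · · ·
    █ █ █ · · · · ·
    █ █ · · · · · ·
    █ · · · · · · ·
    · · · · · · · ·
T2:
  2·area = 20
  edge (0, 6)→(4, 12): d=(4,6) right/bottom  bias=-1
  edge (4, 12)→(2, 14): d=(-2,2) right/bottom  bias=-1
  edge (2, 14)→(0, 6): d=(-2,-8) top-left  bias=+0
    (7,0)@(15, 1): e=[-110,0,130] → ·  [on edge]
    (6,1)@(13, 3): e=[-90,0,110] → ·  [on edge]
    (5,2)@(11, 5): e=[-70,0,90] → ·  [on edge]
    (4,3)@(9, 7): e=[-50,0,70] → ·  [on edge]
    (0,4)@(1, 9): e=[6,12,2] → █
    (1,4)@(3, 9): e=[-6,8,18] → ·
    (3,4)@(7, 9): e=[-30,0,50] → ·  [on edge]
    (0,5)@(1, 11): e=[14,8,-2] → ·
    (1,5)@(3, 11): e=[2,4,14] → █
    (2,5)@(5, 11): e=[-10,0,30] → ·  [on edge]
    (1,6)@(3, 13): e=[10,0,10] → ·  [on edge]
  covered (2 px):
    · · · · · · · ·
    · · · · · · · ·
    · · · · · · · ·
    · · · · · · · ·
    █ · · · · · · ·
    · █ · · · · · ·
    · · · · · · · ·
T3:
  2·area = 24  (B↔C swapped to make it positive)
  edge (10, 12)→(10, 6): d=(0,-6) top-left  bias=+0
  edge (10, 6)→(14, 10): d=(4,4) right/bottom  bias=-1
  edge (14, 10)→(10, 12): d=(-4,2) right/bottom  bias=-1
    (2,0)@(5, 1): e=[-30,0,54] → ·  [on edge]
    (3,1)@(7, 3): e=[-18,0,42] → ·  [on edge]
    (4,2)@(9, 5): e=[-6,0,30] → ·  [on edge]
    (5,3)@(11, 7): e=[6,0,18] → ·  [on edge]
    (5,4)@(11, 9): e=[6,8,10] → █
    (6,4)@(13, 9): e=[18,0,6] → ·  [on edge]
    (5,5)@(11, 11): e=[6,16,2] → █
    (6,5)@(13, 11): e=[18,8,-2] → ·
    (7,5)@(15, 11): e=[30,0,-6] → ·  [on edge]
    (5,6)@(11, 13): e=[6,24,-6] → ·
  covered (2 px):
    · · · · · · · ·
    · · · · · · · ·
    · · · · · · · ·
    · · · · · · · ·
    · · · · · █ · ·
    · · · · · █ · ·
    · · · · · · · ·

Z-buffer (winner per pixel, '.' = empty):
  . . . . . . . .
  1 1 1 1 1 0 . .
  1 1 1 1 0 0 . .
  1 1 1 0 0 0 . .
  2 1 . . 0 3 . .
  1 2 . . . 3 . .
  . . . . . . . .

Final: 1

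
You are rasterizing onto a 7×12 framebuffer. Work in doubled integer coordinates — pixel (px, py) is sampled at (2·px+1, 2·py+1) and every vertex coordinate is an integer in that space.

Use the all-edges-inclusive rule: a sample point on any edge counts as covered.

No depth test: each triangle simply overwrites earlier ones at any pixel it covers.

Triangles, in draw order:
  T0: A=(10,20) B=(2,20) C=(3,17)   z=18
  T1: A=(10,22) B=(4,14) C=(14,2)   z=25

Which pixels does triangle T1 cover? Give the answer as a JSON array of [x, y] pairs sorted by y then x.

T0:
  2·area = 24
  edge (10, 20)→(2, 20): d=(-8,0) inclusive
  edge (2, 20)→(3, 17): d=(1,-3) inclusive
  edge (3, 17)→(10, 20): d=(7,3) inclusive
    (3,2)@(7, 5): e=[120,0,-96] → .  [on edge]
    (2,5)@(5, 11): e=[72,0,-48] → .  [on edge]
    (1,8)@(3, 17): e=[24,0,0] → X  [on edge]
    (2,8)@(5, 17): e=[24,6,-6] → .
    (1,9)@(3, 19): e=[8,2,14] → X
    (2,9)@(5, 19): e=[8,8,8] → X
    (3,9)@(7, 19): e=[8,14,2] → X
    (4,9)@(9, 19): e=[8,20,-4] → .
    (1,10)@(3, 21): e=[-8,4,28] → .
    (2,10)@(5, 21): e=[-8,10,22] → .
    (3,10)@(7, 21): e=[-8,16,16] → .
    (0,11)@(1, 23): e=[-24,0,48] → .  [on edge]
  covered (4 px):
    . . . . . . .
    . . . . . . .
    . . . . . . .
    . . . . . . .
    . . . . . . .
    . . . . . . .
    . . . . . . .
    . . . . . . .
    . X . . . . .
    . X X X . . .
    . . . . . . .
    . . . . . . .
T1:
  2·area = 152
  edge (10, 22)→(4, 14): d=(-6,-8) inclusive
  edge (4, 14)→(14, 2): d=(10,-12) inclusive
  edge (14, 2)→(10, 22): d=(-4,20) inclusive
    (6,2)@(13, 5): e=[126,18,8] → X
    (5,3)@(11, 7): e=[98,14,40] → X
    (6,3)@(13, 7): e=[114,38,0] → X  [on edge]
    (4,4)@(9, 9): e=[70,10,72] → X
    (6,4)@(13, 9): e=[102,58,-8] → .
    (3,5)@(7, 11): e=[42,6,104] → X
    (6,5)@(13, 11): e=[90,78,-16] → .
    (2,6)@(5, 13): e=[14,2,136] → X
    (6,6)@(13, 13): e=[78,98,-24] → .
    (2,7)@(5, 15): e=[2,22,128] → X
    (6,7)@(13, 15): e=[66,118,-32] → .
    (2,8)@(5, 17): e=[-10,42,120] → .
    (5,8)@(11, 17): e=[38,114,0] → X  [on edge]
  covered (20 px):
    . . . . . . .
    . . . . . . .
    . . . . . . X
    . . . . . X X
    . . . . X X .
    . . . X X X .
    . . X X X X .
    . . X X X X .
    . . . X X X .
    . . . . X . .
    . . . . . . .
    . . . . . . .

Answer: [[6,2],[5,3],[6,3],[4,4],[5,4],[3,5],[4,5],[5,5],[2,6],[3,6],[4,6],[5,6],[2,7],[3,7],[4,7],[5,7],[3,8],[4,8],[5,8],[4,9]]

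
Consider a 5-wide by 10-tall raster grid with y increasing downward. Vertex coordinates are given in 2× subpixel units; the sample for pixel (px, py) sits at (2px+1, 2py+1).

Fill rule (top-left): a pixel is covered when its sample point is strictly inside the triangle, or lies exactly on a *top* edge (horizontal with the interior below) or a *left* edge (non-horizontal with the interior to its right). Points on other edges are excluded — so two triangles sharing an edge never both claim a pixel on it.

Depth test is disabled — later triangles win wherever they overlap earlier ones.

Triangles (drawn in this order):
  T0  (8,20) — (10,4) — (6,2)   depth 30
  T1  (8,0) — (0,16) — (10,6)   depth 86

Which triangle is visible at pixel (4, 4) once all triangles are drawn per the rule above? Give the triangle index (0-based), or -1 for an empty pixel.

T0:
  2·area = 68  (B↔C swapped to make it positive)
  edge (8, 20)→(6, 2): d=(-2,-18) top-left  bias=+0
  edge (6, 2)→(10, 4): d=(4,2) right/bottom  bias=-1
  edge (10, 4)→(8, 20): d=(-2,16) right/bottom  bias=-1
    (3,1)@(7, 3): e=[16,2,50] → X
    (4,1)@(9, 3): e=[52,-2,18] → .
    (3,2)@(7, 5): e=[12,10,46] → X
    (4,2)@(9, 5): e=[48,6,14] → X
    (3,3)@(7, 7): e=[8,18,42] → X
    (3,4)@(7, 9): e=[4,26,38] → X
    (3,5)@(7, 11): e=[0,34,34] → X  [on edge]
    (3,6)@(7, 13): e=[-4,42,30] → .
    (4,6)@(9, 13): e=[32,38,-2] → .
  covered (9 px):
    . . . . .
    . . . X .
    . . . X X
    . . . X X
    . . . X X
    . . . X X
    . . . . .
    . . . . .
    . . . . .
    . . . . .
T1:
  2·area = 80  (B↔C swapped to make it positive)
  edge (8, 0)→(10, 6): d=(2,6) right/bottom  bias=-1
  edge (10, 6)→(0, 16): d=(-10,10) right/bottom  bias=-1
  edge (0, 16)→(8, 0): d=(8,-16) top-left  bias=+0
    (3,1)@(7, 3): e=[12,60,8] → X
    (4,1)@(9, 3): e=[0,40,40] → .  [on edge]
    (3,2)@(7, 5): e=[16,40,24] → X
    (4,2)@(9, 5): e=[4,20,56] → X
    (2,3)@(5, 7): e=[32,40,8] → X
    (4,3)@(9, 7): e=[8,0,72] → .  [on edge]
    (2,4)@(5, 9): e=[36,20,24] → X
    (3,4)@(7, 9): e=[24,0,56] → .  [on edge]
    (1,5)@(3, 11): e=[52,20,8] → X
    (2,5)@(5, 11): e=[40,0,40] → .  [on edge]
    (1,6)@(3, 13): e=[56,0,24] → .  [on edge]
    (0,7)@(1, 15): e=[72,0,8] → .  [on edge]
  covered (7 px):
    . . . . .
    . . . X .
    . . . X X
    . . X X .
    . . X . .
    . X . . .
    . . . . .
    . . . . .
    . . . . .
    . . . . .

Z-buffer (winner per pixel, '.' = empty):
  . . . . .
  . . . 1 .
  . . . 1 1
  . . 1 1 0
  . . 1 0 0
  . 1 . 0 0
  . . . . .
  . . . . .
  . . . . .
  . . . . .

Answer: 0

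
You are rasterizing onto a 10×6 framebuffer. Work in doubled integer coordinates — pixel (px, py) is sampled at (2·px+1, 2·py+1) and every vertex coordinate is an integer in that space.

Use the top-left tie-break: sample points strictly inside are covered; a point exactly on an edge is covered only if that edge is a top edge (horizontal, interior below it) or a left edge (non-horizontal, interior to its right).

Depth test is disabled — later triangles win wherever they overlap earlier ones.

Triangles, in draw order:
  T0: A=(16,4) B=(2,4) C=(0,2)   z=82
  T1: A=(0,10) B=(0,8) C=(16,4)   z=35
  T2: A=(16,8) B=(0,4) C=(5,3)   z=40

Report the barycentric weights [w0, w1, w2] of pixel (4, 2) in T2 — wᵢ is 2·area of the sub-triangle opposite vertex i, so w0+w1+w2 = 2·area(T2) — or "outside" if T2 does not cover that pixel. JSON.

T0:
  2·area = 28
  edge (16, 4)→(2, 4): d=(-14,0) right/bottom  bias=-1
  edge (2, 4)→(0, 2): d=(-2,-2) top-left  bias=+0
  edge (0, 2)→(16, 4): d=(16,2) right/bottom  bias=-1
    (0,1)@(1, 3): e=[14,0,14] → X  [on edge]
    (1,1)@(3, 3): e=[14,4,10] → X
    (2,1)@(5, 3): e=[14,8,6] → X
    (3,1)@(7, 3): e=[14,12,2] → X
    (4,1)@(9, 3): e=[14,16,-2] → .
    (0,2)@(1, 5): e=[-14,-4,46] → .
    (1,2)@(3, 5): e=[-14,0,42] → .  [on edge]
    (2,2)@(5, 5): e=[-14,4,38] → .
    (3,2)@(7, 5): e=[-14,8,34] → .
    (2,3)@(5, 7): e=[-42,0,70] → .  [on edge]
    (3,4)@(7, 9): e=[-70,0,98] → .  [on edge]
    (4,5)@(9, 11): e=[-98,0,126] → .  [on edge]
  covered (4 px):
    . . . . . . . . . .
    X X X X . . . . . .
    . . . . . . . . . .
    . . . . . . . . . .
    . . . . . . . . . .
    . . . . . . . . . .
T1:
  2·area = 32
  edge (0, 10)→(0, 8): d=(0,-2) top-left  bias=+0
  edge (0, 8)→(16, 4): d=(16,-4) top-left  bias=+0
  edge (16, 4)→(0, 10): d=(-16,6) right/bottom  bias=-1
    (6,2)@(13, 5): e=[26,4,2] → X
    (7,2)@(15, 5): e=[30,12,-10] → .
    (2,3)@(5, 7): e=[10,4,18] → X
    (3,3)@(7, 7): e=[14,12,6] → X
    (4,3)@(9, 7): e=[18,20,-6] → .
    (6,3)@(13, 7): e=[26,36,-30] → .
    (0,4)@(1, 9): e=[2,20,10] → X
    (1,4)@(3, 9): e=[6,28,-2] → .
    (2,4)@(5, 9): e=[10,36,-14] → .
    (3,4)@(7, 9): e=[14,44,-26] → .
    (0,5)@(1, 11): e=[2,52,-22] → .
  covered (4 px):
    . . . . . . . . . .
    . . . . . . . . . .
    . . . . . . X . . .
    . . X X . . . . . .
    X . . . . . . . . .
    . . . . . . . . . .
T2:
  2·area = 36
  edge (16, 8)→(0, 4): d=(-16,-4) top-left  bias=+0
  edge (0, 4)→(5, 3): d=(5,-1) top-left  bias=+0
  edge (5, 3)→(16, 8): d=(11,5) right/bottom  bias=-1
    (7,0)@(15, 1): e=[108,0,-72] → .  [on edge]
    (2,1)@(5, 3): e=[36,0,0] → .  [on edge]
    (2,2)@(5, 5): e=[4,10,22] → X
    (3,2)@(7, 5): e=[12,12,12] → X
    (4,2)@(9, 5): e=[20,14,2] → X
    (5,2)@(11, 5): e=[28,16,-8] → .
    (2,3)@(5, 7): e=[-28,20,44] → .
    (3,3)@(7, 7): e=[-20,22,34] → .
    (4,3)@(9, 7): e=[-12,24,24] → .
    (6,3)@(13, 7): e=[4,28,4] → X
    (7,3)@(15, 7): e=[12,30,-6] → .
    (6,4)@(13, 9): e=[-28,38,26] → .
  covered (4 px):
    . . . . . . . . . .
    . . . . . . . . . .
    . . X X X . . . . .
    . . . . . . X . . .
    . . . . . . . . . .
    . . . . . . . . . .

Answer: [14,2,20]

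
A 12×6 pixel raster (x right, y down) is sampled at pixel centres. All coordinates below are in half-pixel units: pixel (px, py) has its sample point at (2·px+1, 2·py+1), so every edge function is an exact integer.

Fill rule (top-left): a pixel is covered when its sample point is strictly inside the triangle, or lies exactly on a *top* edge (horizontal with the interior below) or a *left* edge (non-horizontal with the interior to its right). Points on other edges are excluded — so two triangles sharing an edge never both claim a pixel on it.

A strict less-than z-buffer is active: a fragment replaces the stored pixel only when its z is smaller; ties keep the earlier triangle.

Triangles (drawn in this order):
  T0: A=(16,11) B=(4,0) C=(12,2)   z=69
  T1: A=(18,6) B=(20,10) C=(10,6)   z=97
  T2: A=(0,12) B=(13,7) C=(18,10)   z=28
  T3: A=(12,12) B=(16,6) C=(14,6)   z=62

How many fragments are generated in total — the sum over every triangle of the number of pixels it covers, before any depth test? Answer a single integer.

T0:
  2·area = 64
  edge (16, 11)→(4, 0): d=(-12,-11) top-left  bias=+0
  edge (4, 0)→(12, 2): d=(8,2) right/bottom  bias=-1
  edge (12, 2)→(16, 11): d=(4,9) right/bottom  bias=-1
    (3,0)@(7, 1): e=[21,2,41] → X
    (4,0)@(9, 1): e=[43,-2,23] → .
    (3,1)@(7, 3): e=[-3,18,49] → .
    (4,1)@(9, 3): e=[19,14,31] → X
    (5,1)@(11, 3): e=[41,10,13] → X
    (6,1)@(13, 3): e=[63,6,-5] → .
    (4,2)@(9, 5): e=[-5,30,39] → .
    (5,2)@(11, 5): e=[17,26,21] → X
    (6,2)@(13, 5): e=[39,22,3] → X
    (7,2)@(15, 5): e=[61,18,-15] → .
    (5,3)@(11, 7): e=[-7,42,29] → .
    (6,3)@(13, 7): e=[15,38,11] → X
  covered (7 px):
    . . . X . . . . . . . .
    . . . . X X . . . . . .
    . . . . . X X . . . . .
    . . . . . . X . . . . .
    . . . . . . . X . . . .
    . . . . . . . . . . . .
T1:
  2·area = 32
  edge (18, 6)→(20, 10): d=(2,4) right/bottom  bias=-1
  edge (20, 10)→(10, 6): d=(-10,-4) top-left  bias=+0
  edge (10, 6)→(18, 6): d=(8,0) top-left  bias=+0
    (6,3)@(13, 7): e=[22,2,8] → X
    (7,3)@(15, 7): e=[14,10,8] → X
    (8,3)@(17, 7): e=[6,18,8] → X
    (9,3)@(19, 7): e=[-2,26,8] → .
    (6,4)@(13, 9): e=[26,-18,24] → .
    (7,4)@(15, 9): e=[18,-10,24] → .
    (8,4)@(17, 9): e=[10,-2,24] → .
    (9,4)@(19, 9): e=[2,6,24] → X
    (10,4)@(21, 9): e=[-6,14,24] → .
    (9,5)@(19, 11): e=[6,-14,40] → .
  covered (4 px):
    . . . . . . . . . . . .
    . . . . . . . . . . . .
    . . . . . . . . . . . .
    . . . . . . X X X . . .
    . . . . . . . . . X . .
    . . . . . . . . . . . .
T2:
  2·area = 64
  edge (0, 12)→(13, 7): d=(13,-5) top-left  bias=+0
  edge (13, 7)→(18, 10): d=(5,3) right/bottom  bias=-1
  edge (18, 10)→(0, 12): d=(-18,2) right/bottom  bias=-1
    (1,0)@(3, 1): e=[-128,0,192] → .  [on edge]
    (6,3)@(13, 7): e=[0,0,64] → .  [on edge]
    (4,4)@(9, 9): e=[6,22,36] → X
    (5,4)@(11, 9): e=[16,16,32] → X
    (6,4)@(13, 9): e=[26,10,28] → X
    (7,4)@(15, 9): e=[36,4,24] → X
    (8,4)@(17, 9): e=[46,-2,20] → .
    (1,5)@(3, 11): e=[2,50,12] → X
    (2,5)@(5, 11): e=[12,44,8] → X
    (3,5)@(7, 11): e=[22,38,4] → X
    (4,5)@(9, 11): e=[32,32,0] → .  [on edge]
    (5,5)@(11, 11): e=[42,26,-4] → .
  covered (7 px):
    . . . . . . . . . . . .
    . . . . . . . . . . . .
    . . . . . . . . . . . .
    . . . . . . . . . . . .
    . . . . X X X X . . . .
    . X X X . . . . . . . .
T3:
  2·area = 12  (B↔C swapped to make it positive)
  edge (12, 12)→(14, 6): d=(2,-6) top-left  bias=+0
  edge (14, 6)→(16, 6): d=(2,0) top-left  bias=+0
  edge (16, 6)→(12, 12): d=(-4,6) right/bottom  bias=-1
    (7,1)@(15, 3): e=[0,-6,18] → .  [on edge]
    (7,3)@(15, 7): e=[8,2,2] → X
    (8,3)@(17, 7): e=[20,2,-10] → .
    (6,4)@(13, 9): e=[0,6,6] → X  [on edge]
    (7,4)@(15, 9): e=[12,6,-6] → .
    (6,5)@(13, 11): e=[4,10,-2] → .
  covered (2 px):
    . . . . . . . . . . . .
    . . . . . . . . . . . .
    . . . . . . . . . . . .
    . . . . . . . X . . . .
    . . . . . . X . . . . .
    . . . . . . . . . . . .

Result: 20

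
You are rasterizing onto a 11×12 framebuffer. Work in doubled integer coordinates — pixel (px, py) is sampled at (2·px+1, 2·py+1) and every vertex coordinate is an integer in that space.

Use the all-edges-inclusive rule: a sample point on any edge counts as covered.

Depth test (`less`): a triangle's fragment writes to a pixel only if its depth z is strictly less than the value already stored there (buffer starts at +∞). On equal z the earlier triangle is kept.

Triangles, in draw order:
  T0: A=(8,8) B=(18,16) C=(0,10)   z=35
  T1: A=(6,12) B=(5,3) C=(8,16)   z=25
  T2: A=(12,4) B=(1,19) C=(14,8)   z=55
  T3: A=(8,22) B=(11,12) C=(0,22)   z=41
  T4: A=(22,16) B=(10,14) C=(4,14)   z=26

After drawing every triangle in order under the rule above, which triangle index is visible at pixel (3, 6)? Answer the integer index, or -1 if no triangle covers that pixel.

T0:
  2·area = 84
  edge (8, 8)→(18, 16): d=(10,8) inclusive
  edge (18, 16)→(0, 10): d=(-18,-6) inclusive
  edge (0, 10)→(8, 8): d=(8,-2) inclusive
    (2,4)@(5, 9): e=[34,48,2] → #
    (3,4)@(7, 9): e=[18,60,6] → #
    (4,4)@(9, 9): e=[2,72,10] → #
    (5,4)@(11, 9): e=[-14,84,14] → ·
    (1,5)@(3, 11): e=[70,0,14] → #  [on edge]
    (5,5)@(11, 11): e=[6,48,30] → #
    (6,5)@(13, 11): e=[-10,60,34] → ·
    (1,6)@(3, 13): e=[90,-36,30] → ·
    (2,6)@(5, 13): e=[74,-24,34] → ·
    (3,6)@(7, 13): e=[58,-12,38] → ·
    (4,6)@(9, 13): e=[42,0,42] → #  [on edge]
    (6,6)@(13, 13): e=[10,24,50] → #
    (7,7)@(15, 15): e=[14,0,70] → #  [on edge]
    (10,8)@(21, 17): e=[-14,0,98] → ·  [on edge]
  covered (12 px):
    · · · · · · · · · · ·
    · · · · · · · · · · ·
    · · · · · · · · · · ·
    · · · · · · · · · · ·
    · · # # # · · · · · ·
    · # # # # # · · · · ·
    · · · · # # # · · · ·
    · · · · · · · # · · ·
    · · · · · · · · · · ·
    · · · · · · · · · · ·
    · · · · · · · · · · ·
    · · · · · · · · · · ·
T1:
  2·area = 14
  edge (6, 12)→(5, 3): d=(-1,-9) inclusive
  edge (5, 3)→(8, 16): d=(3,13) inclusive
  edge (8, 16)→(6, 12): d=(-2,-4) inclusive
    (2,1)@(5, 3): e=[0,0,14] → #  [on edge]
    (3,1)@(7, 3): e=[18,-26,22] → ·
    (2,2)@(5, 5): e=[-2,6,10] → ·
    (3,6)@(7, 13): e=[8,4,2] → #
    (4,6)@(9, 13): e=[26,-22,10] → ·
    (3,7)@(7, 15): e=[6,10,-2] → ·
    (3,10)@(7, 21): e=[0,28,-14] → ·  [on edge]
  covered (2 px):
    · · · · · · · · · · ·
    · · # · · · · · · · ·
    · · · · · · · · · · ·
    · · · · · · · · · · ·
    · · · · · · · · · · ·
    · · · · · · · · · · ·
    · · · # · · · · · · ·
    · · · · · · · · · · ·
    · · · · · · · · · · ·
    · · · · · · · · · · ·
    · · · · · · · · · · ·
    · · · · · · · · · · ·
T2:
  2·area = 74  (B↔C swapped to make it positive)
  edge (12, 4)→(14, 8): d=(2,4) inclusive
  edge (14, 8)→(1, 19): d=(-13,11) inclusive
  edge (1, 19)→(12, 4): d=(11,-15) inclusive
    (5,3)@(11, 7): e=[10,46,18] → #
    (6,3)@(13, 7): e=[2,24,48] → #
    (7,3)@(15, 7): e=[-6,2,78] → ·
    (4,4)@(9, 9): e=[22,42,10] → #
    (6,4)@(13, 9): e=[6,-2,70] → ·
    (3,5)@(7, 11): e=[34,38,2] → #
    (5,5)@(11, 11): e=[18,-6,62] → ·
    (3,6)@(7, 13): e=[38,12,24] → #
    (4,6)@(9, 13): e=[30,-10,54] → ·
    (2,7)@(5, 15): e=[50,8,16] → #
    (3,7)@(7, 15): e=[42,-14,46] → ·
    (1,8)@(3, 17): e=[62,4,8] → #
    (0,9)@(1, 19): e=[74,0,0] → #  [on edge]
  covered (10 px):
    · · · · · · · · · · ·
    · · · · · · · · · · ·
    · · · · · · · · · · ·
    · · · · · # # · · · ·
    · · · · # # · · · · ·
    · · · # # · · · · · ·
    · · · # · · · · · · ·
    · · # · · · · · · · ·
    · # · · · · · · · · ·
    # · · · · · · · · · ·
    · · · · · · · · · · ·
    · · · · · · · · · · ·
T3:
  2·area = 80  (B↔C swapped to make it positive)
  edge (8, 22)→(0, 22): d=(-8,0) inclusive
  edge (0, 22)→(11, 12): d=(11,-10) inclusive
  edge (11, 12)→(8, 22): d=(-3,10) inclusive
    (4,7)@(9, 15): e=[56,13,11] → #
    (5,7)@(11, 15): e=[56,33,-9] → ·
    (3,8)@(7, 17): e=[40,15,25] → #
    (5,8)@(11, 17): e=[40,55,-15] → ·
    (2,9)@(5, 19): e=[24,17,39] → #
    (4,9)@(9, 19): e=[24,57,-1] → ·
    (1,10)@(3, 21): e=[8,19,53] → #
    (4,10)@(9, 21): e=[8,79,-7] → ·
    (1,11)@(3, 23): e=[-8,41,47] → ·
    (2,11)@(5, 23): e=[-8,61,27] → ·
    (3,11)@(7, 23): e=[-8,81,7] → ·
  covered (8 px):
    · · · · · · · · · · ·
    · · · · · · · · · · ·
    · · · · · · · · · · ·
    · · · · · · · · · · ·
    · · · · · · · · · · ·
    · · · · · · · · · · ·
    · · · · · · · · · · ·
    · · · · # · · · · · ·
    · · · # # · · · · · ·
    · · # # · · · · · · ·
    · # # # · · · · · · ·
    · · · · · · · · · · ·
T4:
  2·area = 12  (B↔C swapped to make it positive)
  edge (22, 16)→(4, 14): d=(-18,-2) inclusive
  edge (4, 14)→(10, 14): d=(6,0) inclusive
  edge (10, 14)→(22, 16): d=(12,2) inclusive
    (6,7)@(13, 15): e=[0,6,6] → #  [on edge]
    (7,7)@(15, 15): e=[4,6,2] → #
    (8,7)@(17, 15): e=[8,6,-2] → ·
    (6,8)@(13, 17): e=[-36,18,30] → ·
    (7,8)@(15, 17): e=[-32,18,26] → ·
  covered (2 px):
    · · · · · · · · · · ·
    · · · · · · · · · · ·
    · · · · · · · · · · ·
    · · · · · · · · · · ·
    · · · · · · · · · · ·
    · · · · · · · · · · ·
    · · · · · · · · · · ·
    · · · · · · # # · · ·
    · · · · · · · · · · ·
    · · · · · · · · · · ·
    · · · · · · · · · · ·
    · · · · · · · · · · ·

Z-buffer (winner per pixel, '.' = empty):
  . . . . . . . . . . .
  . . 1 . . . . . . . .
  . . . . . . . . . . .
  . . . . . 2 2 . . . .
  . . 0 0 0 2 . . . . .
  . 0 0 0 0 0 . . . . .
  . . . 1 0 0 0 . . . .
  . . 2 . 3 . 4 4 . . .
  . 2 . 3 3 . . . . . .
  2 . 3 3 . . . . . . .
  . 3 3 3 . . . . . . .
  . . . . . . . . . . .

Final: 1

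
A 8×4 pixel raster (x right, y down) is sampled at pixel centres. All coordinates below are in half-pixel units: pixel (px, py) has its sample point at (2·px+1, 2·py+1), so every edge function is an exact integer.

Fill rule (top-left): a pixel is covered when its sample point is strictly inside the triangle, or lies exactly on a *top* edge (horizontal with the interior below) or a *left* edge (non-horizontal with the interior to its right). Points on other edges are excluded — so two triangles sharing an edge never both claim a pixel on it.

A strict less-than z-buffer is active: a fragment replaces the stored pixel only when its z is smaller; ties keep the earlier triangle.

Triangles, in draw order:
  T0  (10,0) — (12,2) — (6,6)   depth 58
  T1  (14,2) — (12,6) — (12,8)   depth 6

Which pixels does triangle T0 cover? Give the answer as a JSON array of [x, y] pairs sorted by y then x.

T0:
  2·area = 20
  edge (10, 0)→(12, 2): d=(2,2) right/bottom  bias=-1
  edge (12, 2)→(6, 6): d=(-6,4) right/bottom  bias=-1
  edge (6, 6)→(10, 0): d=(4,-6) top-left  bias=+0
    (5,0)@(11, 1): e=[0,10,10] → ·  [on edge]
    (4,1)@(9, 3): e=[8,6,6] → #
    (5,1)@(11, 3): e=[4,-2,18] → ·
    (6,1)@(13, 3): e=[0,-10,30] → ·  [on edge]
    (3,2)@(7, 5): e=[16,2,2] → #
    (4,2)@(9, 5): e=[12,-6,14] → ·
    (7,2)@(15, 5): e=[0,-30,50] → ·  [on edge]
    (3,3)@(7, 7): e=[20,-10,10] → ·
  covered (2 px):
    · · · · · · · ·
    · · · · # · · ·
    · · · # · · · ·
    · · · · · · · ·
T1:
  2·area = 4  (B↔C swapped to make it positive)
  edge (14, 2)→(12, 8): d=(-2,6) right/bottom  bias=-1
  edge (12, 8)→(12, 6): d=(0,-2) top-left  bias=+0
  edge (12, 6)→(14, 2): d=(2,-4) top-left  bias=+0
    (6,2)@(13, 5): e=[0,2,2] → ·  [on edge]
  covered (0 px):
    · · · · · · · ·
    · · · · · · · ·
    · · · · · · · ·
    · · · · · · · ·

Result: [[4,1],[3,2]]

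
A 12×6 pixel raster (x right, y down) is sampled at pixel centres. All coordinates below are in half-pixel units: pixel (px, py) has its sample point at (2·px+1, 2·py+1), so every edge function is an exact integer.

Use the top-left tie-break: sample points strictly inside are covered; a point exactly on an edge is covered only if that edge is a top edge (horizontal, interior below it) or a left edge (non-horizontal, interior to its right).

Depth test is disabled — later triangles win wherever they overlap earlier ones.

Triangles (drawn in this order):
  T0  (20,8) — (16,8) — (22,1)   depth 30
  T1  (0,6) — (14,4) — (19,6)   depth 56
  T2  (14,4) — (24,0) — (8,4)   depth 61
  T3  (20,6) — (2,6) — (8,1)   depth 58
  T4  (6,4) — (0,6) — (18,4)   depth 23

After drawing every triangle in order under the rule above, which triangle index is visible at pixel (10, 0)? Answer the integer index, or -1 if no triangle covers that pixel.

T0:
  2·area = 28
  edge (20, 8)→(16, 8): d=(-4,0) right/bottom  bias=-1
  edge (16, 8)→(22, 1): d=(6,-7) top-left  bias=+0
  edge (22, 1)→(20, 8): d=(-2,7) right/bottom  bias=-1
    (10,1)@(21, 3): e=[20,5,3] → █
    (11,1)@(23, 3): e=[20,19,-11] → ·
    (9,2)@(19, 5): e=[12,3,13] → █
    (10,2)@(21, 5): e=[12,17,-1] → ·
    (8,3)@(17, 7): e=[4,1,23] → █
    (10,3)@(21, 7): e=[4,29,-5] → ·
    (8,4)@(17, 9): e=[-4,13,19] → ·
    (9,4)@(19, 9): e=[-4,27,5] → ·
  covered (4 px):
    · · · · · · · · · · · ·
    · · · · · · · · · · █ ·
    · · · · · · · · · █ · ·
    · · · · · · · · █ █ · ·
    · · · · · · · · · · · ·
    · · · · · · · · · · · ·
T1:
  2·area = 38
  edge (0, 6)→(14, 4): d=(14,-2) top-left  bias=+0
  edge (14, 4)→(19, 6): d=(5,2) right/bottom  bias=-1
  edge (19, 6)→(0, 6): d=(-19,0) right/bottom  bias=-1
    (10,1)@(21, 3): e=[0,-19,57] → ·  [on edge]
    (3,2)@(7, 5): e=[0,19,19] → █  [on edge]
    (4,2)@(9, 5): e=[4,15,19] → █
    (5,2)@(11, 5): e=[8,11,19] → █
    (6,2)@(13, 5): e=[12,7,19] → █
    (7,2)@(15, 5): e=[16,3,19] → █
    (8,2)@(17, 5): e=[20,-1,19] → ·
    (3,3)@(7, 7): e=[28,29,-19] → ·
    (4,3)@(9, 7): e=[32,25,-19] → ·
    (5,3)@(11, 7): e=[36,21,-19] → ·
    (6,3)@(13, 7): e=[40,17,-19] → ·
    (7,3)@(15, 7): e=[44,13,-19] → ·
  covered (5 px):
    · · · · · · · · · · · ·
    · · · · · · · · · · · ·
    · · · █ █ █ █ █ · · · ·
    · · · · · · · · · · · ·
    · · · · · · · · · · · ·
    · · · · · · · · · · · ·
T2:
  2·area = 24  (B↔C swapped to make it positive)
  edge (14, 4)→(8, 4): d=(-6,0) right/bottom  bias=-1
  edge (8, 4)→(24, 0): d=(16,-4) top-left  bias=+0
  edge (24, 0)→(14, 4): d=(-10,4) right/bottom  bias=-1
    (10,0)@(21, 1): e=[18,4,2] → █
    (11,0)@(23, 1): e=[18,12,-6] → ·
    (6,1)@(13, 3): e=[6,4,14] → █
    (7,1)@(15, 3): e=[6,12,6] → █
    (8,1)@(17, 3): e=[6,20,-2] → ·
    (10,1)@(21, 3): e=[6,36,-18] → ·
    (6,2)@(13, 5): e=[-6,36,-6] → ·
    (7,2)@(15, 5): e=[-6,44,-14] → ·
  covered (3 px):
    · · · · · · · · · · █ ·
    · · · · · · █ █ · · · ·
    · · · · · · · · · · · ·
    · · · · · · · · · · · ·
    · · · · · · · · · · · ·
    · · · · · · · · · · · ·
T3:
  2·area = 90
  edge (20, 6)→(2, 6): d=(-18,0) right/bottom  bias=-1
  edge (2, 6)→(8, 1): d=(6,-5) top-left  bias=+0
  edge (8, 1)→(20, 6): d=(12,5) right/bottom  bias=-1
    (3,1)@(7, 3): e=[54,7,29] → █
    (4,1)@(9, 3): e=[54,17,19] → █
    (5,1)@(11, 3): e=[54,27,9] → █
    (6,1)@(13, 3): e=[54,37,-1] → ·
    (2,2)@(5, 5): e=[18,9,63] → █
    (6,2)@(13, 5): e=[18,49,23] → █
    (7,2)@(15, 5): e=[18,59,13] → █
    (8,2)@(17, 5): e=[18,69,3] → █
    (9,2)@(19, 5): e=[18,79,-7] → ·
    (2,3)@(5, 7): e=[-18,21,87] → ·
    (3,3)@(7, 7): e=[-18,31,77] → ·
    (4,3)@(9, 7): e=[-18,41,67] → ·
  covered (10 px):
    · · · · · · · · · · · ·
    · · · █ █ █ · · · · · ·
    · · █ █ █ █ █ █ █ · · ·
    · · · · · · · · · · · ·
    · · · · · · · · · · · ·
    · · · · · · · · · · · ·
T4:
  2·area = 24  (B↔C swapped to make it positive)
  edge (6, 4)→(18, 4): d=(12,0) top-left  bias=+0
  edge (18, 4)→(0, 6): d=(-18,2) right/bottom  bias=-1
  edge (0, 6)→(6, 4): d=(6,-2) top-left  bias=+0
    (7,0)@(15, 1): e=[-36,60,0] → ·  [on edge]
    (4,1)@(9, 3): e=[-12,36,0] → ·  [on edge]
    (1,2)@(3, 5): e=[12,12,0] → █  [on edge]
    (2,2)@(5, 5): e=[12,8,4] → █
    (3,2)@(7, 5): e=[12,4,8] → █
    (4,2)@(9, 5): e=[12,0,12] → ·  [on edge]
    (1,3)@(3, 7): e=[36,-24,12] → ·
    (2,3)@(5, 7): e=[36,-28,16] → ·
    (3,3)@(7, 7): e=[36,-32,20] → ·
  covered (3 px):
    · · · · · · · · · · · ·
    · · · · · · · · · · · ·
    · █ █ █ · · · · · · · ·
    · · · · · · · · · · · ·
    · · · · · · · · · · · ·
    · · · · · · · · · · · ·

Z-buffer (winner per pixel, '.' = empty):
  . . . . . . . . . . 2 .
  . . . 3 3 3 2 2 . . 0 .
  . 4 4 4 3 3 3 3 3 0 . .
  . . . . . . . . 0 0 . .
  . . . . . . . . . . . .
  . . . . . . . . . . . .

Result: 2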